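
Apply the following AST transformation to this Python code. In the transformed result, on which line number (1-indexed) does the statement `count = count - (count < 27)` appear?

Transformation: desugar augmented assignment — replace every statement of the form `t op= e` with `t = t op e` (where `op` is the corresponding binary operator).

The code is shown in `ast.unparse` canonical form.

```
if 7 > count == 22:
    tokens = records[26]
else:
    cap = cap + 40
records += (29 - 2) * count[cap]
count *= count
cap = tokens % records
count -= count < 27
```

Transformed code:
if 7 > count == 22:
    tokens = records[26]
else:
    cap = cap + 40
records = records + (29 - 2) * count[cap]
count = count * count
cap = tokens % records
count = count - (count < 27)

8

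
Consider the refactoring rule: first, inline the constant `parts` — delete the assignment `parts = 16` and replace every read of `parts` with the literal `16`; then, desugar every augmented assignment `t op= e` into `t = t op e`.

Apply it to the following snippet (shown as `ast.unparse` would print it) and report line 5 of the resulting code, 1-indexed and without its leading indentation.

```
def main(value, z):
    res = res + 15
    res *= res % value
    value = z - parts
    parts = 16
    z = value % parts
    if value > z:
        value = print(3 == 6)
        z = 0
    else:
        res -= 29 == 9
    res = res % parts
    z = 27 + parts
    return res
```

Transformed code:
def main(value, z):
    res = res + 15
    res = res * (res % value)
    value = z - 16
    z = value % 16
    if value > z:
        value = print(3 == 6)
        z = 0
    else:
        res = res - (29 == 9)
    res = res % 16
    z = 27 + 16
    return res

z = value % 16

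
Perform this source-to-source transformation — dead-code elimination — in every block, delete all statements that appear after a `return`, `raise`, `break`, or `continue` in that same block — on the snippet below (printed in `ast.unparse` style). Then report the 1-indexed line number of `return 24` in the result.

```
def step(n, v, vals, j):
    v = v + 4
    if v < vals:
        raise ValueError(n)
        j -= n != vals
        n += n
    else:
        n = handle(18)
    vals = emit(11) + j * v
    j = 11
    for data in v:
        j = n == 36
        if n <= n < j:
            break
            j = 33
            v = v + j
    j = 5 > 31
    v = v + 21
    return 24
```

Transformed code:
def step(n, v, vals, j):
    v = v + 4
    if v < vals:
        raise ValueError(n)
    else:
        n = handle(18)
    vals = emit(11) + j * v
    j = 11
    for data in v:
        j = n == 36
        if n <= n < j:
            break
    j = 5 > 31
    v = v + 21
    return 24

15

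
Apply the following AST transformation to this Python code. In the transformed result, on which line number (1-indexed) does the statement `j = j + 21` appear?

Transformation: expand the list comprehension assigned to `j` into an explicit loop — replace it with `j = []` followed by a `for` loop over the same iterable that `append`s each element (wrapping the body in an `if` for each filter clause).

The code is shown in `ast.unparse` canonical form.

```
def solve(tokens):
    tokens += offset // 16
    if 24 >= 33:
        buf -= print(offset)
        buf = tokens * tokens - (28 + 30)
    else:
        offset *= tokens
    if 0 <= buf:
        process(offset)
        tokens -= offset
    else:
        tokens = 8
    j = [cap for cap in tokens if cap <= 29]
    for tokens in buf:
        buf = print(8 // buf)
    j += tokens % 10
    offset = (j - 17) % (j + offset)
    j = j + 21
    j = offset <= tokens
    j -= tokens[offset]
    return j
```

Transformed code:
def solve(tokens):
    tokens += offset // 16
    if 24 >= 33:
        buf -= print(offset)
        buf = tokens * tokens - (28 + 30)
    else:
        offset *= tokens
    if 0 <= buf:
        process(offset)
        tokens -= offset
    else:
        tokens = 8
    j = []
    for cap in tokens:
        if cap <= 29:
            j.append(cap)
    for tokens in buf:
        buf = print(8 // buf)
    j += tokens % 10
    offset = (j - 17) % (j + offset)
    j = j + 21
    j = offset <= tokens
    j -= tokens[offset]
    return j

21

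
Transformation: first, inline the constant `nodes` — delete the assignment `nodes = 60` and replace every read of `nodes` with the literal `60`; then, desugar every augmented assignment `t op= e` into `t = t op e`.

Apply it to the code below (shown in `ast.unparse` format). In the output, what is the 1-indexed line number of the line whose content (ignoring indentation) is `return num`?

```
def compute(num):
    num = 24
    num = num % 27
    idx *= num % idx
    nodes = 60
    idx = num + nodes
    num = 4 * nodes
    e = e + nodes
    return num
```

Transformed code:
def compute(num):
    num = 24
    num = num % 27
    idx = idx * (num % idx)
    idx = num + 60
    num = 4 * 60
    e = e + 60
    return num

8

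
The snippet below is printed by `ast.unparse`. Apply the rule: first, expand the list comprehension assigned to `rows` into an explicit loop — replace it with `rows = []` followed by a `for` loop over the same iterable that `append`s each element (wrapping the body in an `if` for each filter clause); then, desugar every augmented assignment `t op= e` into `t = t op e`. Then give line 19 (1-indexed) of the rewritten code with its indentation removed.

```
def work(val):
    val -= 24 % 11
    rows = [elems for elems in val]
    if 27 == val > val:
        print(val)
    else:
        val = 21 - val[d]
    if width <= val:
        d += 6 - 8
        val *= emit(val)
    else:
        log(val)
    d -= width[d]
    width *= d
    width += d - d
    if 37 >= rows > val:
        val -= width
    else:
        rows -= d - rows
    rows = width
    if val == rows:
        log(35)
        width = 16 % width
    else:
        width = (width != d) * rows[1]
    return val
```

val = val - width

Transformed code:
def work(val):
    val = val - 24 % 11
    rows = []
    for elems in val:
        rows.append(elems)
    if 27 == val > val:
        print(val)
    else:
        val = 21 - val[d]
    if width <= val:
        d = d + (6 - 8)
        val = val * emit(val)
    else:
        log(val)
    d = d - width[d]
    width = width * d
    width = width + (d - d)
    if 37 >= rows > val:
        val = val - width
    else:
        rows = rows - (d - rows)
    rows = width
    if val == rows:
        log(35)
        width = 16 % width
    else:
        width = (width != d) * rows[1]
    return val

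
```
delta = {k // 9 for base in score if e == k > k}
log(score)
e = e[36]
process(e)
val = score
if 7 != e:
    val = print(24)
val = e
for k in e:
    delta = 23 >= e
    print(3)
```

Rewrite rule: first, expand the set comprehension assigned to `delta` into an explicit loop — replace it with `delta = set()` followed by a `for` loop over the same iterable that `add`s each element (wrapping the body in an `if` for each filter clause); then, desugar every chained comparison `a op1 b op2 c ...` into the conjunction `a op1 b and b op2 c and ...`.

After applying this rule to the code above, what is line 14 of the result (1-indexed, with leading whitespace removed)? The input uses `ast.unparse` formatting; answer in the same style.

print(3)

Transformed code:
delta = set()
for base in score:
    if e == k and k > k:
        delta.add(k // 9)
log(score)
e = e[36]
process(e)
val = score
if 7 != e:
    val = print(24)
val = e
for k in e:
    delta = 23 >= e
    print(3)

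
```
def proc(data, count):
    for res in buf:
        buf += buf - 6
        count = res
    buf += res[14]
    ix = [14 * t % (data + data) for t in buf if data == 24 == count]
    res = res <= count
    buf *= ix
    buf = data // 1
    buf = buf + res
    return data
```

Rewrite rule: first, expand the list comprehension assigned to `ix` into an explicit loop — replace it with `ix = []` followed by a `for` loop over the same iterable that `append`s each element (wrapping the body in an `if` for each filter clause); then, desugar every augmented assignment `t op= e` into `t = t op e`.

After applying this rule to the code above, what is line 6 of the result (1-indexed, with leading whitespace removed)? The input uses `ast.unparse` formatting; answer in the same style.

ix = []

Transformed code:
def proc(data, count):
    for res in buf:
        buf = buf + (buf - 6)
        count = res
    buf = buf + res[14]
    ix = []
    for t in buf:
        if data == 24 == count:
            ix.append(14 * t % (data + data))
    res = res <= count
    buf = buf * ix
    buf = data // 1
    buf = buf + res
    return data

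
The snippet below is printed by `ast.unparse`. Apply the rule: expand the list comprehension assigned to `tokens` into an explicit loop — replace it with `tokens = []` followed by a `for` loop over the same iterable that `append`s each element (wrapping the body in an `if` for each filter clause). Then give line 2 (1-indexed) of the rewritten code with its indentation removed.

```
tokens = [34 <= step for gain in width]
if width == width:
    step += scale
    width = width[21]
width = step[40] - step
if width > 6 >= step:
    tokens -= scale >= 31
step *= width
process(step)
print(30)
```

for gain in width:

Transformed code:
tokens = []
for gain in width:
    tokens.append(34 <= step)
if width == width:
    step += scale
    width = width[21]
width = step[40] - step
if width > 6 >= step:
    tokens -= scale >= 31
step *= width
process(step)
print(30)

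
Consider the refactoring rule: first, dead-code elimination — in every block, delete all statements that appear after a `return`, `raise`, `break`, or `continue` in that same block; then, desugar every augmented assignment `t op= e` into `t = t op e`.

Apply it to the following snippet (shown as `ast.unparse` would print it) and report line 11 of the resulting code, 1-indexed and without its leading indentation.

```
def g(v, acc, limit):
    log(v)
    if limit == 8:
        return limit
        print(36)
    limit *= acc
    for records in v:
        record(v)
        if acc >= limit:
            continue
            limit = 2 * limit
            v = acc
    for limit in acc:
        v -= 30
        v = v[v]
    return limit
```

Transformed code:
def g(v, acc, limit):
    log(v)
    if limit == 8:
        return limit
    limit = limit * acc
    for records in v:
        record(v)
        if acc >= limit:
            continue
    for limit in acc:
        v = v - 30
        v = v[v]
    return limit

v = v - 30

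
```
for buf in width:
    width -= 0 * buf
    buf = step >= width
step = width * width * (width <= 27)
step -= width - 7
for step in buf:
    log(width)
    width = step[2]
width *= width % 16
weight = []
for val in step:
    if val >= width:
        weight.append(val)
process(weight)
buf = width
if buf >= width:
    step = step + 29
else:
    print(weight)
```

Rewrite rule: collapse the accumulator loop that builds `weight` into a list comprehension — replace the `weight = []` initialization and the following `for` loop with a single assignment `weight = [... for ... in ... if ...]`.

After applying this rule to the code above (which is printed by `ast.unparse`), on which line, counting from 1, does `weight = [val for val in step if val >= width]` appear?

Transformed code:
for buf in width:
    width -= 0 * buf
    buf = step >= width
step = width * width * (width <= 27)
step -= width - 7
for step in buf:
    log(width)
    width = step[2]
width *= width % 16
weight = [val for val in step if val >= width]
process(weight)
buf = width
if buf >= width:
    step = step + 29
else:
    print(weight)

10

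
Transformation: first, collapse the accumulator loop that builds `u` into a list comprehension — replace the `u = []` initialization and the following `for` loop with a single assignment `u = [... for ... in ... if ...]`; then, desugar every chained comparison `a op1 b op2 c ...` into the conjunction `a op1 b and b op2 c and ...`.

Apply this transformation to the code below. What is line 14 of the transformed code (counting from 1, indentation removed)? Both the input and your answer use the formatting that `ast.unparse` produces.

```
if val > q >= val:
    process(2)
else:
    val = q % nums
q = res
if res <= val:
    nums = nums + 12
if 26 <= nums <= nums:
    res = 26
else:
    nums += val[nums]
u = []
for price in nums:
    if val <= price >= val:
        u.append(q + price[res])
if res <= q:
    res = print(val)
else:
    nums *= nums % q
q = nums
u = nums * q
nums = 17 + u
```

res = print(val)

Transformed code:
if val > q and q >= val:
    process(2)
else:
    val = q % nums
q = res
if res <= val:
    nums = nums + 12
if 26 <= nums and nums <= nums:
    res = 26
else:
    nums += val[nums]
u = [q + price[res] for price in nums if val <= price and price >= val]
if res <= q:
    res = print(val)
else:
    nums *= nums % q
q = nums
u = nums * q
nums = 17 + u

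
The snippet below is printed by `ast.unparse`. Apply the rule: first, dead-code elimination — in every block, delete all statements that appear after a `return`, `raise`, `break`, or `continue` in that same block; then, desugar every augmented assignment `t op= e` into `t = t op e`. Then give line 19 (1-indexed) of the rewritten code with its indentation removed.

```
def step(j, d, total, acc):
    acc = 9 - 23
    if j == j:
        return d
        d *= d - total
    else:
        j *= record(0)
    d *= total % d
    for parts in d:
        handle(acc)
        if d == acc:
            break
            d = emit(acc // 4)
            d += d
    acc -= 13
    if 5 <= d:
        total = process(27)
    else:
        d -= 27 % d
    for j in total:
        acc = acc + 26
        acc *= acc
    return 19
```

acc = acc * acc

Transformed code:
def step(j, d, total, acc):
    acc = 9 - 23
    if j == j:
        return d
    else:
        j = j * record(0)
    d = d * (total % d)
    for parts in d:
        handle(acc)
        if d == acc:
            break
    acc = acc - 13
    if 5 <= d:
        total = process(27)
    else:
        d = d - 27 % d
    for j in total:
        acc = acc + 26
        acc = acc * acc
    return 19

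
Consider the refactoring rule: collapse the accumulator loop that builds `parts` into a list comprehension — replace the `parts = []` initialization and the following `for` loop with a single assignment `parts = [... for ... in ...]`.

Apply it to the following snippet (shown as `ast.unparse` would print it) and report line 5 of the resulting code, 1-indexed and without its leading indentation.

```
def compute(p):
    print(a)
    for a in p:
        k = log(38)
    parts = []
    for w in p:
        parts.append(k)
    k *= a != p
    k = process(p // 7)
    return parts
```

parts = [k for w in p]

Transformed code:
def compute(p):
    print(a)
    for a in p:
        k = log(38)
    parts = [k for w in p]
    k *= a != p
    k = process(p // 7)
    return parts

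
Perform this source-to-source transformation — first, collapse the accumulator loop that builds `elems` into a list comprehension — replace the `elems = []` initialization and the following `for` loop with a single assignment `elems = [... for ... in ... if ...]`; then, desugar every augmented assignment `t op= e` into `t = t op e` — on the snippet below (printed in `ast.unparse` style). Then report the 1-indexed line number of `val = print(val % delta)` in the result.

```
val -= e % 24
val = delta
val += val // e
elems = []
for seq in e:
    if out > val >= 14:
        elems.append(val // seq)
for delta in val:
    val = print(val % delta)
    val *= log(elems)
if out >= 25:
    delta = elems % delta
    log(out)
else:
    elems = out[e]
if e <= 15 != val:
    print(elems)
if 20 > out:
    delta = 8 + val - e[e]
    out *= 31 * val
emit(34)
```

6

Transformed code:
val = val - e % 24
val = delta
val = val + val // e
elems = [val // seq for seq in e if out > val >= 14]
for delta in val:
    val = print(val % delta)
    val = val * log(elems)
if out >= 25:
    delta = elems % delta
    log(out)
else:
    elems = out[e]
if e <= 15 != val:
    print(elems)
if 20 > out:
    delta = 8 + val - e[e]
    out = out * (31 * val)
emit(34)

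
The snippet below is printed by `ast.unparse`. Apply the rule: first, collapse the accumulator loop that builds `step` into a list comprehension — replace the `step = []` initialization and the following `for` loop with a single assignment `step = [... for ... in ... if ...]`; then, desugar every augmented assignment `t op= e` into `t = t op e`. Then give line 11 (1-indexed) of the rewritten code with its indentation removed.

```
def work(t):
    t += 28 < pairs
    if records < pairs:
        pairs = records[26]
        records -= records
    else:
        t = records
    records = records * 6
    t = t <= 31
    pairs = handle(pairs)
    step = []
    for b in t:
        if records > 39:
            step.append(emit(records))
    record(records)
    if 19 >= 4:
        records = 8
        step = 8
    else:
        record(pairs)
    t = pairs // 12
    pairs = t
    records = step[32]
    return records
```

Transformed code:
def work(t):
    t = t + (28 < pairs)
    if records < pairs:
        pairs = records[26]
        records = records - records
    else:
        t = records
    records = records * 6
    t = t <= 31
    pairs = handle(pairs)
    step = [emit(records) for b in t if records > 39]
    record(records)
    if 19 >= 4:
        records = 8
        step = 8
    else:
        record(pairs)
    t = pairs // 12
    pairs = t
    records = step[32]
    return records

step = [emit(records) for b in t if records > 39]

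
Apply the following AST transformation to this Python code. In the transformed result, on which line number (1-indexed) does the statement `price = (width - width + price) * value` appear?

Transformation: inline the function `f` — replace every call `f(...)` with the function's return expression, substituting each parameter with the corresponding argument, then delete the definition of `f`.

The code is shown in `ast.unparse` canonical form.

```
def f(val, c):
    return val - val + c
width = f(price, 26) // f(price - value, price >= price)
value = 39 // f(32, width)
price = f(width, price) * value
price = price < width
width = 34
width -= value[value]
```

Transformed code:
width = (price - price + 26) // (price - value - (price - value) + (price >= price))
value = 39 // (32 - 32 + width)
price = (width - width + price) * value
price = price < width
width = 34
width -= value[value]

3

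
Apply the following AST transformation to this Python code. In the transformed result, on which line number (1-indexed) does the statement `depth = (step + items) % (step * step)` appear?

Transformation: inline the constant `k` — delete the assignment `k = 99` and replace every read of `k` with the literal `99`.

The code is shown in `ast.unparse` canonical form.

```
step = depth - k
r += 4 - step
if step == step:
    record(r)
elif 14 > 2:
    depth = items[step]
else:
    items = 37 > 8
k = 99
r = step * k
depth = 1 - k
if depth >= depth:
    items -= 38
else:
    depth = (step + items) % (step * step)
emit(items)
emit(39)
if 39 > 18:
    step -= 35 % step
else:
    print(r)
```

14

Transformed code:
step = depth - 99
r += 4 - step
if step == step:
    record(r)
elif 14 > 2:
    depth = items[step]
else:
    items = 37 > 8
r = step * 99
depth = 1 - 99
if depth >= depth:
    items -= 38
else:
    depth = (step + items) % (step * step)
emit(items)
emit(39)
if 39 > 18:
    step -= 35 % step
else:
    print(r)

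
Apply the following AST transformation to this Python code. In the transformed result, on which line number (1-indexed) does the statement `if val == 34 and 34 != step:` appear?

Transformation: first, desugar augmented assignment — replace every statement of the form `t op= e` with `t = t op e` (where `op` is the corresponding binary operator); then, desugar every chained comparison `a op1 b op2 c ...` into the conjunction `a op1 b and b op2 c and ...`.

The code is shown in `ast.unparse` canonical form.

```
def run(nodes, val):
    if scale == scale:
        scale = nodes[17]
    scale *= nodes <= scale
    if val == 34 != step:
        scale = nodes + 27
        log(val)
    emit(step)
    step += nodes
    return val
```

Transformed code:
def run(nodes, val):
    if scale == scale:
        scale = nodes[17]
    scale = scale * (nodes <= scale)
    if val == 34 and 34 != step:
        scale = nodes + 27
        log(val)
    emit(step)
    step = step + nodes
    return val

5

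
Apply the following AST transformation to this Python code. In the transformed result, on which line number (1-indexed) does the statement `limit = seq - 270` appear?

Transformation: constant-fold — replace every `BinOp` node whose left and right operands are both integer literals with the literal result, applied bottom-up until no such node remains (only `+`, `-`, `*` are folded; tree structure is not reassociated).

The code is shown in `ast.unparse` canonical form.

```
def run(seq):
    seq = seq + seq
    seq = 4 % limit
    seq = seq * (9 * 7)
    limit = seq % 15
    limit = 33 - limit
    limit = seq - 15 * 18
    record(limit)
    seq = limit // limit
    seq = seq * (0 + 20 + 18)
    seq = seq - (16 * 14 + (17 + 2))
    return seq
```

7

Transformed code:
def run(seq):
    seq = seq + seq
    seq = 4 % limit
    seq = seq * 63
    limit = seq % 15
    limit = 33 - limit
    limit = seq - 270
    record(limit)
    seq = limit // limit
    seq = seq * 38
    seq = seq - 243
    return seq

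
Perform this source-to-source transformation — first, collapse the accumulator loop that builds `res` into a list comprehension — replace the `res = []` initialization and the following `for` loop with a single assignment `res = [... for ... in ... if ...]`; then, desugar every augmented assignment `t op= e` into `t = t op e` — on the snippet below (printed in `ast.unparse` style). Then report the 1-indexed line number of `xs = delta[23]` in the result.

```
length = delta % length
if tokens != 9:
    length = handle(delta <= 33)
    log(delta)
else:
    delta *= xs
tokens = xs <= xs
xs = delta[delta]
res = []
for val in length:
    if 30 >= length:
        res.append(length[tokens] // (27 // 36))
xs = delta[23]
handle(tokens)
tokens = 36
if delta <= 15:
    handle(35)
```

10

Transformed code:
length = delta % length
if tokens != 9:
    length = handle(delta <= 33)
    log(delta)
else:
    delta = delta * xs
tokens = xs <= xs
xs = delta[delta]
res = [length[tokens] // (27 // 36) for val in length if 30 >= length]
xs = delta[23]
handle(tokens)
tokens = 36
if delta <= 15:
    handle(35)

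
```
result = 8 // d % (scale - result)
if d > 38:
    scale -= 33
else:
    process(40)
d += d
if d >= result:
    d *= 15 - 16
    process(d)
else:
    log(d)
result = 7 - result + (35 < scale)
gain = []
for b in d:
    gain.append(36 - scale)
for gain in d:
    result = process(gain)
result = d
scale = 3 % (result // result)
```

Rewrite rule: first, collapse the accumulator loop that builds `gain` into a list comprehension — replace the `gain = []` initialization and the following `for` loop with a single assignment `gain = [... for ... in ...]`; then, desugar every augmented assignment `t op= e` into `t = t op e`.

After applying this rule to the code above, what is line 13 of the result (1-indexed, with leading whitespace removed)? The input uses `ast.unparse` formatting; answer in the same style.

gain = [36 - scale for b in d]

Transformed code:
result = 8 // d % (scale - result)
if d > 38:
    scale = scale - 33
else:
    process(40)
d = d + d
if d >= result:
    d = d * (15 - 16)
    process(d)
else:
    log(d)
result = 7 - result + (35 < scale)
gain = [36 - scale for b in d]
for gain in d:
    result = process(gain)
result = d
scale = 3 % (result // result)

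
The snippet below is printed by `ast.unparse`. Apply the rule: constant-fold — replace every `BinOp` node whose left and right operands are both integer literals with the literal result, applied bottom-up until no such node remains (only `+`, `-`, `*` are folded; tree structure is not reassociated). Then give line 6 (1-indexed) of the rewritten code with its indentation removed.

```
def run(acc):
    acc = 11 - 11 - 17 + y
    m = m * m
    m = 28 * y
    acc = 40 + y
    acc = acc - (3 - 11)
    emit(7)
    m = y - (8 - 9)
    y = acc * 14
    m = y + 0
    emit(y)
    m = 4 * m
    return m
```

Transformed code:
def run(acc):
    acc = -17 + y
    m = m * m
    m = 28 * y
    acc = 40 + y
    acc = acc - -8
    emit(7)
    m = y - -1
    y = acc * 14
    m = y + 0
    emit(y)
    m = 4 * m
    return m

acc = acc - -8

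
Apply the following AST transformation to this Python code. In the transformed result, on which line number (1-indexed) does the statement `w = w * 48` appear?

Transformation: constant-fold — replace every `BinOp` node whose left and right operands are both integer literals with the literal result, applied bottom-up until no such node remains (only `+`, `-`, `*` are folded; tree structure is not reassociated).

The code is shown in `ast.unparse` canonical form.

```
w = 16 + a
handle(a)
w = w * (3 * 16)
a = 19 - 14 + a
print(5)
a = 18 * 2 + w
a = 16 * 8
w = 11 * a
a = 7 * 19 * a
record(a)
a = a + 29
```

3

Transformed code:
w = 16 + a
handle(a)
w = w * 48
a = 5 + a
print(5)
a = 36 + w
a = 128
w = 11 * a
a = 133 * a
record(a)
a = a + 29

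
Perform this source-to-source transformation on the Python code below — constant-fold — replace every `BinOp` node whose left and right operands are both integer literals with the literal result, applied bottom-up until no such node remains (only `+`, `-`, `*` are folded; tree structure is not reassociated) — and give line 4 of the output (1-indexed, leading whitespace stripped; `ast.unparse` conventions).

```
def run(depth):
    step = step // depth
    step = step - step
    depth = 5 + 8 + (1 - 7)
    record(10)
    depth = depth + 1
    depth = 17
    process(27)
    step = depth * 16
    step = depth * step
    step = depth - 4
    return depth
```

Transformed code:
def run(depth):
    step = step // depth
    step = step - step
    depth = 7
    record(10)
    depth = depth + 1
    depth = 17
    process(27)
    step = depth * 16
    step = depth * step
    step = depth - 4
    return depth

depth = 7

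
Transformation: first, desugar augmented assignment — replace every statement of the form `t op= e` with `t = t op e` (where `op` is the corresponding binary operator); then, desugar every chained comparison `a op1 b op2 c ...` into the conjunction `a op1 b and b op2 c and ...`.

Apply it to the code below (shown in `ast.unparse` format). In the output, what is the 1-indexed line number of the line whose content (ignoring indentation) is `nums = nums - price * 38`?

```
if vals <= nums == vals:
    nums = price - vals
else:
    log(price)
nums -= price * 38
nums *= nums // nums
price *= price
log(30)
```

Transformed code:
if vals <= nums and nums == vals:
    nums = price - vals
else:
    log(price)
nums = nums - price * 38
nums = nums * (nums // nums)
price = price * price
log(30)

5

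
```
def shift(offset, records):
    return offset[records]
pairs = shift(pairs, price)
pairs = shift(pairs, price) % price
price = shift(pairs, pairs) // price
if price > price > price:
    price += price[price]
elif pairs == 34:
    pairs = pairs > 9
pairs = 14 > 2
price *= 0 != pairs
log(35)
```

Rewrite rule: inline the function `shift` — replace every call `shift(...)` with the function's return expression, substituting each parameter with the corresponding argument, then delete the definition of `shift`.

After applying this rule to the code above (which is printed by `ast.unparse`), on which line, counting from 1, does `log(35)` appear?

Transformed code:
pairs = pairs[price]
pairs = pairs[price] % price
price = pairs[pairs] // price
if price > price > price:
    price += price[price]
elif pairs == 34:
    pairs = pairs > 9
pairs = 14 > 2
price *= 0 != pairs
log(35)

10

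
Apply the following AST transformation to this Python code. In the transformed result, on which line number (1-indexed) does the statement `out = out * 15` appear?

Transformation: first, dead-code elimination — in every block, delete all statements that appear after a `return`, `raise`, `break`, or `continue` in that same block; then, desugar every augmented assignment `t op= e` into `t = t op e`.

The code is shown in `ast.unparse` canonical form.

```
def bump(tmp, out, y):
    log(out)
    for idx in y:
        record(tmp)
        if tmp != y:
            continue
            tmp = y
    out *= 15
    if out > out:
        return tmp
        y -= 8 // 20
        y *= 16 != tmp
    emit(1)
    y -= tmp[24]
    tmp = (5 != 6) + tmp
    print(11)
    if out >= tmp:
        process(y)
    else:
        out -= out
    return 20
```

Transformed code:
def bump(tmp, out, y):
    log(out)
    for idx in y:
        record(tmp)
        if tmp != y:
            continue
    out = out * 15
    if out > out:
        return tmp
    emit(1)
    y = y - tmp[24]
    tmp = (5 != 6) + tmp
    print(11)
    if out >= tmp:
        process(y)
    else:
        out = out - out
    return 20

7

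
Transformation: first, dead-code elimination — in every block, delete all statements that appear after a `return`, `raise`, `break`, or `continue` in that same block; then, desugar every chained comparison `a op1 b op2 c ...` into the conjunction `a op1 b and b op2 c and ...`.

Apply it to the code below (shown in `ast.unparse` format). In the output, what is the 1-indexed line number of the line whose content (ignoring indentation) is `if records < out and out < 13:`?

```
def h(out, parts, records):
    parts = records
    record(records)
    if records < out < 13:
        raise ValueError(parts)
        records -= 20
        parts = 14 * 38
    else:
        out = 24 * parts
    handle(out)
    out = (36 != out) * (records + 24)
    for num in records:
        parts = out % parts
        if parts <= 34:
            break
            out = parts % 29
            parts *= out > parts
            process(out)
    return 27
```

Transformed code:
def h(out, parts, records):
    parts = records
    record(records)
    if records < out and out < 13:
        raise ValueError(parts)
    else:
        out = 24 * parts
    handle(out)
    out = (36 != out) * (records + 24)
    for num in records:
        parts = out % parts
        if parts <= 34:
            break
    return 27

4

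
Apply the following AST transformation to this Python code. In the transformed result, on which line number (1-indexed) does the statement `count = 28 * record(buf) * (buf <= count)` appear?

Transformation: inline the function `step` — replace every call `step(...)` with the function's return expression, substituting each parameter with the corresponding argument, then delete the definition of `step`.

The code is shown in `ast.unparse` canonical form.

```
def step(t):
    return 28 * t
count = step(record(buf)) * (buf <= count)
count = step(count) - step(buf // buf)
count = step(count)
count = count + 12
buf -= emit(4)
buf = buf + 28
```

1

Transformed code:
count = 28 * record(buf) * (buf <= count)
count = 28 * count - 28 * (buf // buf)
count = 28 * count
count = count + 12
buf -= emit(4)
buf = buf + 28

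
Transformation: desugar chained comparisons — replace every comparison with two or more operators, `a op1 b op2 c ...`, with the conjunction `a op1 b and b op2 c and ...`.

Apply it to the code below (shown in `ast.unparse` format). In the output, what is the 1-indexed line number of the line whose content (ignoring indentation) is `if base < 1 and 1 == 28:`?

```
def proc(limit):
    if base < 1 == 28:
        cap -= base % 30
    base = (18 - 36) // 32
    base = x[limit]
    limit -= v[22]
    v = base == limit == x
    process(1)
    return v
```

2

Transformed code:
def proc(limit):
    if base < 1 and 1 == 28:
        cap -= base % 30
    base = (18 - 36) // 32
    base = x[limit]
    limit -= v[22]
    v = base == limit and limit == x
    process(1)
    return v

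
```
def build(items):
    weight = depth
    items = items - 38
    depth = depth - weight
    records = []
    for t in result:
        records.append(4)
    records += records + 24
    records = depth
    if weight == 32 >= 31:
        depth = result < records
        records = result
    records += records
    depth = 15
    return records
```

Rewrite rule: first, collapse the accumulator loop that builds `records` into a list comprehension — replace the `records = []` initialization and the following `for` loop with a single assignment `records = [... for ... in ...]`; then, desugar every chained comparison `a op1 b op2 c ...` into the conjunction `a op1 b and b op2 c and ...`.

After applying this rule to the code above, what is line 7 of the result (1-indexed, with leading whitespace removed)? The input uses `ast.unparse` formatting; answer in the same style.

records = depth

Transformed code:
def build(items):
    weight = depth
    items = items - 38
    depth = depth - weight
    records = [4 for t in result]
    records += records + 24
    records = depth
    if weight == 32 and 32 >= 31:
        depth = result < records
        records = result
    records += records
    depth = 15
    return records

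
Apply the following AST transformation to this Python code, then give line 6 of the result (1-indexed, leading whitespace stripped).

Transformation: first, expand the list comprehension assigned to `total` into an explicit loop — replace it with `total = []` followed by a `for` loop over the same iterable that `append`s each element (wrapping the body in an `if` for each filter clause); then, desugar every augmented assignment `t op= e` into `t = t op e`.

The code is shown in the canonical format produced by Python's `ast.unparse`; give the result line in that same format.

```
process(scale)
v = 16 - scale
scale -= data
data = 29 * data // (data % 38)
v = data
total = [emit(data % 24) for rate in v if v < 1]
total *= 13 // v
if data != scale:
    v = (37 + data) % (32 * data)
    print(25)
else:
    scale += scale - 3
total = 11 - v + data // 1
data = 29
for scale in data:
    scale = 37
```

Transformed code:
process(scale)
v = 16 - scale
scale = scale - data
data = 29 * data // (data % 38)
v = data
total = []
for rate in v:
    if v < 1:
        total.append(emit(data % 24))
total = total * (13 // v)
if data != scale:
    v = (37 + data) % (32 * data)
    print(25)
else:
    scale = scale + (scale - 3)
total = 11 - v + data // 1
data = 29
for scale in data:
    scale = 37

total = []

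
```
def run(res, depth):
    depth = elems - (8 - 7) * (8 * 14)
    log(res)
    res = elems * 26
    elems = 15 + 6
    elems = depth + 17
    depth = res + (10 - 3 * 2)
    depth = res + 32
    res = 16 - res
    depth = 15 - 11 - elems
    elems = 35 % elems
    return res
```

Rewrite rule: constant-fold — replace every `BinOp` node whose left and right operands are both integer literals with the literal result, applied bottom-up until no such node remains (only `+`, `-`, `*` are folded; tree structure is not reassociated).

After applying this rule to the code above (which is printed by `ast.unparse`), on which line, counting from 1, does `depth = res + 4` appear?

7

Transformed code:
def run(res, depth):
    depth = elems - 112
    log(res)
    res = elems * 26
    elems = 21
    elems = depth + 17
    depth = res + 4
    depth = res + 32
    res = 16 - res
    depth = 4 - elems
    elems = 35 % elems
    return res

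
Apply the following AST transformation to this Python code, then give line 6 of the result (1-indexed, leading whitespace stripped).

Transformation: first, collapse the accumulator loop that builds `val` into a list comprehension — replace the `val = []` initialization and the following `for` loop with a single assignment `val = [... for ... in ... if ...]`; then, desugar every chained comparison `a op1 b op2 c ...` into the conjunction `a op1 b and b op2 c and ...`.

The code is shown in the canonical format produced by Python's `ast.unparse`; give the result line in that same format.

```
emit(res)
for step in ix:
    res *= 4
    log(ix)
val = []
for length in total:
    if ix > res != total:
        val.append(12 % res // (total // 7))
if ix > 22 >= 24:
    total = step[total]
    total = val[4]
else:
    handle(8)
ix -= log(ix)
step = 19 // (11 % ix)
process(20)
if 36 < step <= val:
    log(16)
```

if ix > 22 and 22 >= 24:

Transformed code:
emit(res)
for step in ix:
    res *= 4
    log(ix)
val = [12 % res // (total // 7) for length in total if ix > res and res != total]
if ix > 22 and 22 >= 24:
    total = step[total]
    total = val[4]
else:
    handle(8)
ix -= log(ix)
step = 19 // (11 % ix)
process(20)
if 36 < step and step <= val:
    log(16)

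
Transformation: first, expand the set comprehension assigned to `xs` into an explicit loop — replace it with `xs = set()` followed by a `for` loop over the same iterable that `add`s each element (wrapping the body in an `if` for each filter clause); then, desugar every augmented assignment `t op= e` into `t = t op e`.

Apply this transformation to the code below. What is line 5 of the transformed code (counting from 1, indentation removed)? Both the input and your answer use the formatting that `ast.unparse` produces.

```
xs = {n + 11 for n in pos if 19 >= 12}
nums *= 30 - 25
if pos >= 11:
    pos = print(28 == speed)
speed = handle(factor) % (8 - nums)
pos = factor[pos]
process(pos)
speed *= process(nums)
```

nums = nums * (30 - 25)

Transformed code:
xs = set()
for n in pos:
    if 19 >= 12:
        xs.add(n + 11)
nums = nums * (30 - 25)
if pos >= 11:
    pos = print(28 == speed)
speed = handle(factor) % (8 - nums)
pos = factor[pos]
process(pos)
speed = speed * process(nums)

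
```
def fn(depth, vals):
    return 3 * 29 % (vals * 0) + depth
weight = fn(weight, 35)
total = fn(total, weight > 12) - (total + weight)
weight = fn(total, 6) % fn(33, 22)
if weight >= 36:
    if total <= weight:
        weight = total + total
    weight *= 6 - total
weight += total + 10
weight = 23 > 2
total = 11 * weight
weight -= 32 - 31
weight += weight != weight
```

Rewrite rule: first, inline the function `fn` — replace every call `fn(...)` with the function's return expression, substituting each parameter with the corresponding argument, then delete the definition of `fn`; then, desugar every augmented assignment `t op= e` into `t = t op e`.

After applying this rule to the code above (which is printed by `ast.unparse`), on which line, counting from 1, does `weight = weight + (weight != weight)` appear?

12

Transformed code:
weight = 3 * 29 % (35 * 0) + weight
total = 3 * 29 % ((weight > 12) * 0) + total - (total + weight)
weight = (3 * 29 % (6 * 0) + total) % (3 * 29 % (22 * 0) + 33)
if weight >= 36:
    if total <= weight:
        weight = total + total
    weight = weight * (6 - total)
weight = weight + (total + 10)
weight = 23 > 2
total = 11 * weight
weight = weight - (32 - 31)
weight = weight + (weight != weight)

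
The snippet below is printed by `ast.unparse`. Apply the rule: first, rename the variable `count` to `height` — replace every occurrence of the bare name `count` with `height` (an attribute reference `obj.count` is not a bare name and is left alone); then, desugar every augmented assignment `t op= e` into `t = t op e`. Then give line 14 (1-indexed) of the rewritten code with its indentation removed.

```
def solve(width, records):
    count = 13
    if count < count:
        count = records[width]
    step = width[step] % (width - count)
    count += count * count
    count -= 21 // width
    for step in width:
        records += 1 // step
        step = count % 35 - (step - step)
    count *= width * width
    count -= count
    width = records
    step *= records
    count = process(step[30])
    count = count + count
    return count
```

step = step * records

Transformed code:
def solve(width, records):
    height = 13
    if height < height:
        height = records[width]
    step = width[step] % (width - height)
    height = height + height * height
    height = height - 21 // width
    for step in width:
        records = records + 1 // step
        step = height % 35 - (step - step)
    height = height * (width * width)
    height = height - height
    width = records
    step = step * records
    height = process(step[30])
    height = height + height
    return height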